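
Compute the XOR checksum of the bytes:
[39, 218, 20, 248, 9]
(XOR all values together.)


XOR chain: 39 ^ 218 ^ 20 ^ 248 ^ 9 = 24

24


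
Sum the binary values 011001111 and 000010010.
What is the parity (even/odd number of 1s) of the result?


011001111 = 207
000010010 = 18
Sum = 225 = 11100001
1s count = 4

even parity (4 ones in 11100001)


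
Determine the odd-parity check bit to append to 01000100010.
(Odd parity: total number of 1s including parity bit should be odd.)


Number of 1s in data: 3
Parity bit: 0

0


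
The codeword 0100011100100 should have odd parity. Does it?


Number of 1s: 5

Yes, parity is correct (5 ones)


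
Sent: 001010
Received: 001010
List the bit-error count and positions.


XOR: 000000

0 errors (received matches sent)


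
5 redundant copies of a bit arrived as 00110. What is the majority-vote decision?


Ones: 2 out of 5
Threshold: 3

0 (2/5 voted 1)


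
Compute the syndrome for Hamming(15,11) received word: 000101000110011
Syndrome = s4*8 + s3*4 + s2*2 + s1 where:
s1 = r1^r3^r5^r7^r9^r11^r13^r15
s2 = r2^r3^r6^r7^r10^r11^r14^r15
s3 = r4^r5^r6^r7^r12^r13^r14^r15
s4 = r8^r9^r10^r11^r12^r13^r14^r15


s1=0, s2=1, s3=0, s4=0

Syndrome = 2 (error at position 2)


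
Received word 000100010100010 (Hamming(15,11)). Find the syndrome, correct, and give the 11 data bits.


Syndrome = 8: error at position 8

Data: 00000100010 (corrected bit 8)


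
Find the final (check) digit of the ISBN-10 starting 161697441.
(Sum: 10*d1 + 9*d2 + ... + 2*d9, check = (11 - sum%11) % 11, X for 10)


Weighted sum: 233
233 mod 11 = 2

Check digit: 9


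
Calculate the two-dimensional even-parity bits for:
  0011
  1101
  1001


Row parities: 010
Column parities: 0111

Row P: 010, Col P: 0111, Corner: 1


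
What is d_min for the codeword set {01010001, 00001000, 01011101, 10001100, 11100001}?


Comparing all pairs, minimum distance: 2
Can detect 1 errors, correct 0 errors

2


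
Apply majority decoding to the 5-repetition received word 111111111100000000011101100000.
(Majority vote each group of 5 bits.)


Groups: 11111, 11111, 00000, 00001, 11011, 00000
Majority votes: 110010

110010


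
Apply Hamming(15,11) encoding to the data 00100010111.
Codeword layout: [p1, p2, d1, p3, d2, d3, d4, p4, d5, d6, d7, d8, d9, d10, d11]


Parity bits: p1=1, p2=0, p3=0, p4=0

100001000010111


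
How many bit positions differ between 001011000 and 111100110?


XOR: 110111110
Count of 1s: 7

7


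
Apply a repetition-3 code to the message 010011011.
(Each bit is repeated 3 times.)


Each bit -> 3 copies

000111000000111111000111111


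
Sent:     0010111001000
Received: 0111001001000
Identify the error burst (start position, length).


XOR: 0101110000000

Burst at position 1, length 5


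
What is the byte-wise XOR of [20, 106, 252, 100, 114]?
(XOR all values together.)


XOR chain: 20 ^ 106 ^ 252 ^ 100 ^ 114 = 148

148


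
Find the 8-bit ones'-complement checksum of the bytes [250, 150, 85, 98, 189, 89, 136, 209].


Sum = 1206 mod 256 = 182
Complement = 73

73


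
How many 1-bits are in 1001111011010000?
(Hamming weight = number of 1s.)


Counting 1s in 1001111011010000

8


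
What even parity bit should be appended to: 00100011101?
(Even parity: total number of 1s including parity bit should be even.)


Number of 1s in data: 5
Parity bit: 1

1


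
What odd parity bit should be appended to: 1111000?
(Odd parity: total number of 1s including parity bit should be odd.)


Number of 1s in data: 4
Parity bit: 1

1


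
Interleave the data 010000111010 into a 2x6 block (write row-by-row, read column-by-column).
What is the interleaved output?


Matrix:
  010000
  111010
Read columns: 011101000100

011101000100


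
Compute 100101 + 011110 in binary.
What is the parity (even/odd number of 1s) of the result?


100101 = 37
011110 = 30
Sum = 67 = 1000011
1s count = 3

odd parity (3 ones in 1000011)


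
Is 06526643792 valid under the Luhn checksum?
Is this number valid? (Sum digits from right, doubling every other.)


Luhn sum = 49
49 mod 10 = 9

Invalid (Luhn sum mod 10 = 9)


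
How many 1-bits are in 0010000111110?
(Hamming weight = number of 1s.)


Counting 1s in 0010000111110

6


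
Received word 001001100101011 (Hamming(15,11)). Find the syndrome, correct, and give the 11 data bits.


Syndrome = 5: error at position 5

Data: 11110101011 (corrected bit 5)


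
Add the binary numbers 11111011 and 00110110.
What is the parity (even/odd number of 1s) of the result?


11111011 = 251
00110110 = 54
Sum = 305 = 100110001
1s count = 4

even parity (4 ones in 100110001)


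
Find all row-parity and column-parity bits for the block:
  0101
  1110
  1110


Row parities: 011
Column parities: 0101

Row P: 011, Col P: 0101, Corner: 0


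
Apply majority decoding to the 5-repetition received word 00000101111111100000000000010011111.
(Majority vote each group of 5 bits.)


Groups: 00000, 10111, 11111, 00000, 00000, 00100, 11111
Majority votes: 0110001

0110001


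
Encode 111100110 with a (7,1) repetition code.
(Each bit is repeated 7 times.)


Each bit -> 7 copies

111111111111111111111111111100000000000000111111111111110000000


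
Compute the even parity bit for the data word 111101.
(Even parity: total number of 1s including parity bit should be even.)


Number of 1s in data: 5
Parity bit: 1

1


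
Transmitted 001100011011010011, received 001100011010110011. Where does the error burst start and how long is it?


XOR: 000000000001100000

Burst at position 11, length 2


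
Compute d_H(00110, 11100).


XOR: 11010
Count of 1s: 3

3


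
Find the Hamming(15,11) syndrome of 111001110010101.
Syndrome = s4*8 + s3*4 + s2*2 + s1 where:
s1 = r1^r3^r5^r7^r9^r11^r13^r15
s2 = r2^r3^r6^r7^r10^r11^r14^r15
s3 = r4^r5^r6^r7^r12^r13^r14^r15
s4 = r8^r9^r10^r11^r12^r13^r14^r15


s1=0, s2=0, s3=0, s4=0

Syndrome = 0 (no error)


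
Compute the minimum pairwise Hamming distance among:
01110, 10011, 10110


Comparing all pairs, minimum distance: 2
Can detect 1 errors, correct 0 errors

2


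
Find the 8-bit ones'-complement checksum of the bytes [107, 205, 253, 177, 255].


Sum = 997 mod 256 = 229
Complement = 26

26


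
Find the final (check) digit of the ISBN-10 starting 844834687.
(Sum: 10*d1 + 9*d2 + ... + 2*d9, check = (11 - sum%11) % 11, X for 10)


Weighted sum: 304
304 mod 11 = 7

Check digit: 4


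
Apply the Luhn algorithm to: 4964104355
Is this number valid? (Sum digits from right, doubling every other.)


Luhn sum = 43
43 mod 10 = 3

Invalid (Luhn sum mod 10 = 3)


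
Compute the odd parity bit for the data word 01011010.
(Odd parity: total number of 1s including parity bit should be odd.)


Number of 1s in data: 4
Parity bit: 1

1


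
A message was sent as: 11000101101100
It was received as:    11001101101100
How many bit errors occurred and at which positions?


XOR: 00001000000000

1 error(s) at position(s): 4


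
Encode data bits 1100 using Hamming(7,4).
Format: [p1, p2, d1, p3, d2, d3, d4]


Parity bits: p1=0, p2=1, p3=1

0111100


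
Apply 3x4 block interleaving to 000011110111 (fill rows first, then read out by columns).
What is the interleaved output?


Matrix:
  0000
  1111
  0111
Read columns: 010011011011

010011011011


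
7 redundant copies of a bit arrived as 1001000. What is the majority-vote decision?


Ones: 2 out of 7
Threshold: 4

0 (2/7 voted 1)


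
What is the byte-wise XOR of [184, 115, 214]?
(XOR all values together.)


XOR chain: 184 ^ 115 ^ 214 = 29

29


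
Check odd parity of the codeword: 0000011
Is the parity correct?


Number of 1s: 2

No, parity error (2 ones)


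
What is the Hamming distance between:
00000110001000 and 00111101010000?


XOR: 00111011011000
Count of 1s: 7

7


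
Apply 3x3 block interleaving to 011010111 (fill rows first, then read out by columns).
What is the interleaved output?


Matrix:
  011
  010
  111
Read columns: 001111101

001111101


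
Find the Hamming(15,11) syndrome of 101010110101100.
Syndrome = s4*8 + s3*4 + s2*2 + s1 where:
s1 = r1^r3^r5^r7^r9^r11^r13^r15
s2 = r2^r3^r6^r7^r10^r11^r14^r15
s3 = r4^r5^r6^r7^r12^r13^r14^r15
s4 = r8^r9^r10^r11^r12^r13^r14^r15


s1=1, s2=1, s3=0, s4=0

Syndrome = 3 (error at position 3)


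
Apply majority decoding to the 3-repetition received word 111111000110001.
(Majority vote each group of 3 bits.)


Groups: 111, 111, 000, 110, 001
Majority votes: 11010

11010


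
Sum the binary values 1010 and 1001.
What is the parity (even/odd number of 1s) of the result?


1010 = 10
1001 = 9
Sum = 19 = 10011
1s count = 3

odd parity (3 ones in 10011)


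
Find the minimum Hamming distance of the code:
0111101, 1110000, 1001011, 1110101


Comparing all pairs, minimum distance: 2
Can detect 1 errors, correct 0 errors

2


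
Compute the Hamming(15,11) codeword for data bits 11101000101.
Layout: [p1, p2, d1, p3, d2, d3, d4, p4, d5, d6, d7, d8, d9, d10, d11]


Parity bits: p1=1, p2=1, p3=0, p4=1

111011011000101


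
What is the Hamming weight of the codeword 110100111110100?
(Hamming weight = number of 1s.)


Counting 1s in 110100111110100

9


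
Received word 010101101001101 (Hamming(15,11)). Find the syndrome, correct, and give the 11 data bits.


Syndrome = 0: no error detected

Data: 00111001101 (no errors)


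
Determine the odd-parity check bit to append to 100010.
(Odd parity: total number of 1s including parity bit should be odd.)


Number of 1s in data: 2
Parity bit: 1

1


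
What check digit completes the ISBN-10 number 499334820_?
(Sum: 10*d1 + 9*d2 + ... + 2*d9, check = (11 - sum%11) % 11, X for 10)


Weighted sum: 290
290 mod 11 = 4

Check digit: 7


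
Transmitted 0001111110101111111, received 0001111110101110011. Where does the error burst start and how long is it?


XOR: 0000000000000001100

Burst at position 15, length 2


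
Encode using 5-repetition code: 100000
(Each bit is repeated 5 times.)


Each bit -> 5 copies

111110000000000000000000000000


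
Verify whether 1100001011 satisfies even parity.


Number of 1s: 5

No, parity error (5 ones)


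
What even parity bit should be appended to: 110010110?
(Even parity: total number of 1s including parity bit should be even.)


Number of 1s in data: 5
Parity bit: 1

1


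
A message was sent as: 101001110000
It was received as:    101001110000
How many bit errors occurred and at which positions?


XOR: 000000000000

0 errors (received matches sent)


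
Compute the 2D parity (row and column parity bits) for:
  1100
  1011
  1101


Row parities: 011
Column parities: 1010

Row P: 011, Col P: 1010, Corner: 0


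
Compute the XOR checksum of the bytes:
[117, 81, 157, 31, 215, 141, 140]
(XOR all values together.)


XOR chain: 117 ^ 81 ^ 157 ^ 31 ^ 215 ^ 141 ^ 140 = 112

112


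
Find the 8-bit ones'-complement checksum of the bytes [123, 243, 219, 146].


Sum = 731 mod 256 = 219
Complement = 36

36


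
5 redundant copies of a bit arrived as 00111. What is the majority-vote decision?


Ones: 3 out of 5
Threshold: 3

1 (3/5 voted 1)


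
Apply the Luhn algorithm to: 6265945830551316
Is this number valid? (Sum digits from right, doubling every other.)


Luhn sum = 60
60 mod 10 = 0

Valid (Luhn sum mod 10 = 0)


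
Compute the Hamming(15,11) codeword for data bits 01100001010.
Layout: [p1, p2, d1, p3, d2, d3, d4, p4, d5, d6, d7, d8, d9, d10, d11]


Parity bits: p1=1, p2=0, p3=0, p4=0

100011000001010


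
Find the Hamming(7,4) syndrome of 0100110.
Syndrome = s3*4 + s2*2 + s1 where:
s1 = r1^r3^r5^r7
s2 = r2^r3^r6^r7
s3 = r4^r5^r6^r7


s1=1, s2=0, s3=0

Syndrome = 1 (error at position 1)


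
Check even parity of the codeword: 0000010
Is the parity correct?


Number of 1s: 1

No, parity error (1 ones)


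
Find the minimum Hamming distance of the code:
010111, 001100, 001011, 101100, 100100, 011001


Comparing all pairs, minimum distance: 1
Can detect 0 errors, correct 0 errors

1


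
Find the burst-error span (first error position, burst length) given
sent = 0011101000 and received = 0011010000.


XOR: 0000111000

Burst at position 4, length 3


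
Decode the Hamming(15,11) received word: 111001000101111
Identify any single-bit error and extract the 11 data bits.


Syndrome = 12: error at position 12

Data: 10100100111 (corrected bit 12)


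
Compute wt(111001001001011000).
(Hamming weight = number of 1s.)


Counting 1s in 111001001001011000

8


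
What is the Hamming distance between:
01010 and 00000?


XOR: 01010
Count of 1s: 2

2


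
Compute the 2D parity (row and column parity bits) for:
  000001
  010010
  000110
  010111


Row parities: 1000
Column parities: 000010

Row P: 1000, Col P: 000010, Corner: 1


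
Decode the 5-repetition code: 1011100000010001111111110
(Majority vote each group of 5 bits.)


Groups: 10111, 00000, 01000, 11111, 11110
Majority votes: 10011

10011


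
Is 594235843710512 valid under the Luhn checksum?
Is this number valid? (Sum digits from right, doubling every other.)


Luhn sum = 60
60 mod 10 = 0

Valid (Luhn sum mod 10 = 0)


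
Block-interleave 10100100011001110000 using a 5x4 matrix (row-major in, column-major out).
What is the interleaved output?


Matrix:
  1010
  0100
  0110
  0111
  0000
Read columns: 10000011101011000010

10000011101011000010


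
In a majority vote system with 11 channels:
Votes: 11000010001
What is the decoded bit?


Ones: 4 out of 11
Threshold: 6

0 (4/11 voted 1)


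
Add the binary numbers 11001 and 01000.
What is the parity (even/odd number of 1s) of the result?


11001 = 25
01000 = 8
Sum = 33 = 100001
1s count = 2

even parity (2 ones in 100001)


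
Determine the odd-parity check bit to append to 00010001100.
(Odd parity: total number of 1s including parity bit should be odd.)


Number of 1s in data: 3
Parity bit: 0

0


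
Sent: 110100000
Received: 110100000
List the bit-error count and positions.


XOR: 000000000

0 errors (received matches sent)


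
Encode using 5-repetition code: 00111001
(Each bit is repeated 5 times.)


Each bit -> 5 copies

0000000000111111111111111000000000011111


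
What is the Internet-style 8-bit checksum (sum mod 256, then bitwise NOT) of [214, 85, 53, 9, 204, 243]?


Sum = 808 mod 256 = 40
Complement = 215

215


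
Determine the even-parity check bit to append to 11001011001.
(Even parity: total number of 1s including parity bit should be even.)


Number of 1s in data: 6
Parity bit: 0

0


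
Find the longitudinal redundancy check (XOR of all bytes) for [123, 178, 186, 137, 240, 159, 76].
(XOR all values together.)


XOR chain: 123 ^ 178 ^ 186 ^ 137 ^ 240 ^ 159 ^ 76 = 217

217


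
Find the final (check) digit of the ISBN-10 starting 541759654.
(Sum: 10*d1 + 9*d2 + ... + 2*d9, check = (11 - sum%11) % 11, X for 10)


Weighted sum: 265
265 mod 11 = 1

Check digit: X


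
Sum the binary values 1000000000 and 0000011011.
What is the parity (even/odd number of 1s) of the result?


1000000000 = 512
0000011011 = 27
Sum = 539 = 1000011011
1s count = 5

odd parity (5 ones in 1000011011)


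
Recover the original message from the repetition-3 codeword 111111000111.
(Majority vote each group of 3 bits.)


Groups: 111, 111, 000, 111
Majority votes: 1101

1101


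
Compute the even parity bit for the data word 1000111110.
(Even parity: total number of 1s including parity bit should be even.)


Number of 1s in data: 6
Parity bit: 0

0


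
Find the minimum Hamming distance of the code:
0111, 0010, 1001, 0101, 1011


Comparing all pairs, minimum distance: 1
Can detect 0 errors, correct 0 errors

1


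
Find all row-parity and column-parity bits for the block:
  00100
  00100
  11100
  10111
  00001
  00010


Row parities: 111011
Column parities: 01000

Row P: 111011, Col P: 01000, Corner: 1


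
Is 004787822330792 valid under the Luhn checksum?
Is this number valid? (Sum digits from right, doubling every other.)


Luhn sum = 63
63 mod 10 = 3

Invalid (Luhn sum mod 10 = 3)


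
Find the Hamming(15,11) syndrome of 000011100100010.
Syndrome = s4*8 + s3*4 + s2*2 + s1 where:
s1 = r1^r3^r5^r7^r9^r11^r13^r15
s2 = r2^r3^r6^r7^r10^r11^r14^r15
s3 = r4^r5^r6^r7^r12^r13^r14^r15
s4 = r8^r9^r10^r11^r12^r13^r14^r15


s1=0, s2=0, s3=0, s4=0

Syndrome = 0 (no error)


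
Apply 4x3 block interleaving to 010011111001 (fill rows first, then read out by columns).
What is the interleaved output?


Matrix:
  010
  011
  111
  001
Read columns: 001011100111

001011100111


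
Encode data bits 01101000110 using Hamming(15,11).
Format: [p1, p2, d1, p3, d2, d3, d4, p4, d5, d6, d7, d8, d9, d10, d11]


Parity bits: p1=1, p2=0, p3=0, p4=1

100011011000110


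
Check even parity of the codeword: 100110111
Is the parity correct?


Number of 1s: 6

Yes, parity is correct (6 ones)


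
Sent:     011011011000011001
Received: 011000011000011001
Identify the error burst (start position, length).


XOR: 000011000000000000

Burst at position 4, length 2


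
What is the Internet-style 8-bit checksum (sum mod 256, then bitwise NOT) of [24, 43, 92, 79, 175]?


Sum = 413 mod 256 = 157
Complement = 98

98


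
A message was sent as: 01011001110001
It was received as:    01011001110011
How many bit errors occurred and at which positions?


XOR: 00000000000010

1 error(s) at position(s): 12


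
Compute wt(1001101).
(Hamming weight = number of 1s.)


Counting 1s in 1001101

4


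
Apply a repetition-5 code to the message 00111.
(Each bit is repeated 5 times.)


Each bit -> 5 copies

0000000000111111111111111


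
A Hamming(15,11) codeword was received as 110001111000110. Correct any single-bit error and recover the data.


Syndrome = 0: no error detected

Data: 00111000110 (no errors)


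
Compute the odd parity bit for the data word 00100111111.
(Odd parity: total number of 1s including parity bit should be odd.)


Number of 1s in data: 7
Parity bit: 0

0


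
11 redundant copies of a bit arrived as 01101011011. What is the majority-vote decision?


Ones: 7 out of 11
Threshold: 6

1 (7/11 voted 1)


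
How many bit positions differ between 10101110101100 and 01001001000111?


XOR: 11100111101011
Count of 1s: 10

10


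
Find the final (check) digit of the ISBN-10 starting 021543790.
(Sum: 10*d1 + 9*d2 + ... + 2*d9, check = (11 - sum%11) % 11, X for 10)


Weighted sum: 155
155 mod 11 = 1

Check digit: X


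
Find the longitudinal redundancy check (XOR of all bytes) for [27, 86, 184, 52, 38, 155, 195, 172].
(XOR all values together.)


XOR chain: 27 ^ 86 ^ 184 ^ 52 ^ 38 ^ 155 ^ 195 ^ 172 = 19

19


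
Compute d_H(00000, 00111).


XOR: 00111
Count of 1s: 3

3


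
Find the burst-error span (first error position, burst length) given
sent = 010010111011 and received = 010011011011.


XOR: 000001100000

Burst at position 5, length 2


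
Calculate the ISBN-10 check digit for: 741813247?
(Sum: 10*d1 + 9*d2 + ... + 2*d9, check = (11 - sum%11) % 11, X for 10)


Weighted sum: 225
225 mod 11 = 5

Check digit: 6


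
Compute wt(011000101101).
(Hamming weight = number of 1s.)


Counting 1s in 011000101101

6


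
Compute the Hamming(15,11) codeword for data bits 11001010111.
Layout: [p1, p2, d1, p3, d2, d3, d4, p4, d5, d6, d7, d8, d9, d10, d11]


Parity bits: p1=0, p2=0, p3=0, p4=1

001010011010111


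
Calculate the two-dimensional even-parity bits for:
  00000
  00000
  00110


Row parities: 000
Column parities: 00110

Row P: 000, Col P: 00110, Corner: 0


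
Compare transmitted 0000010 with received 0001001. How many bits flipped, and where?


XOR: 0001011

3 error(s) at position(s): 3, 5, 6


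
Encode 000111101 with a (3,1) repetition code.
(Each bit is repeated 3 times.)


Each bit -> 3 copies

000000000111111111111000111


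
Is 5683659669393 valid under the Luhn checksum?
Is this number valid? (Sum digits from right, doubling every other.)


Luhn sum = 71
71 mod 10 = 1

Invalid (Luhn sum mod 10 = 1)


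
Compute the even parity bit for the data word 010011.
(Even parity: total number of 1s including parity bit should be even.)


Number of 1s in data: 3
Parity bit: 1

1


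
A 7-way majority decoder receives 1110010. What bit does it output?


Ones: 4 out of 7
Threshold: 4

1 (4/7 voted 1)


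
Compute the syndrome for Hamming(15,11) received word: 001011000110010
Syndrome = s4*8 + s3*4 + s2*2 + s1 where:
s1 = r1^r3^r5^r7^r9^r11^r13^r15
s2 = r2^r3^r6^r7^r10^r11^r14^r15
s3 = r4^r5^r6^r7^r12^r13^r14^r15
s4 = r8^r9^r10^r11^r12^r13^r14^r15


s1=1, s2=1, s3=1, s4=1

Syndrome = 15 (error at position 15)


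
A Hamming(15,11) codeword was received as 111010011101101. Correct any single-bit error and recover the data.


Syndrome = 0: no error detected

Data: 11001101101 (no errors)


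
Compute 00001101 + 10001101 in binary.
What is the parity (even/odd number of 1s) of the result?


00001101 = 13
10001101 = 141
Sum = 154 = 10011010
1s count = 4

even parity (4 ones in 10011010)


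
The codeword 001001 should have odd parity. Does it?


Number of 1s: 2

No, parity error (2 ones)


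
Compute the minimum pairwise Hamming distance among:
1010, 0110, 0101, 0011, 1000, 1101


Comparing all pairs, minimum distance: 1
Can detect 0 errors, correct 0 errors

1


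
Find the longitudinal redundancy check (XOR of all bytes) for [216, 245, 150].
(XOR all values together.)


XOR chain: 216 ^ 245 ^ 150 = 187

187


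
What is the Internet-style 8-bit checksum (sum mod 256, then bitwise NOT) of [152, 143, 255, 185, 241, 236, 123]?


Sum = 1335 mod 256 = 55
Complement = 200

200


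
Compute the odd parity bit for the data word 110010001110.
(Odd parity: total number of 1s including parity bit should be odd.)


Number of 1s in data: 6
Parity bit: 1

1


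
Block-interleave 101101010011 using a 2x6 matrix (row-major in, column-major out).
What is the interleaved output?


Matrix:
  101101
  010011
Read columns: 100110100111

100110100111


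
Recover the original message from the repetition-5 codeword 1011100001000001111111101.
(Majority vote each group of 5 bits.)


Groups: 10111, 00001, 00000, 11111, 11101
Majority votes: 10011

10011


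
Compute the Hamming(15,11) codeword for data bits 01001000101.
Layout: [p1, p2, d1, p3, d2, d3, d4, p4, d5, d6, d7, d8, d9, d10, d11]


Parity bits: p1=0, p2=1, p3=1, p4=1

010110011000101


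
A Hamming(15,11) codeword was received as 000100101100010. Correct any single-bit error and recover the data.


Syndrome = 14: error at position 14

Data: 00011100000 (corrected bit 14)


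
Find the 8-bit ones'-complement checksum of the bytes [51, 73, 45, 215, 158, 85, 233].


Sum = 860 mod 256 = 92
Complement = 163

163


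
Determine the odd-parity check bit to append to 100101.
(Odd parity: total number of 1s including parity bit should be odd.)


Number of 1s in data: 3
Parity bit: 0

0


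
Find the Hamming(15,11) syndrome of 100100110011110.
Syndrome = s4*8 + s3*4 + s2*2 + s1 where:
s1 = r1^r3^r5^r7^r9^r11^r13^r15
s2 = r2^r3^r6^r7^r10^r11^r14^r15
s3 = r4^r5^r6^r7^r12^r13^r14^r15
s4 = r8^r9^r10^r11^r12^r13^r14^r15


s1=0, s2=1, s3=1, s4=1

Syndrome = 14 (error at position 14)


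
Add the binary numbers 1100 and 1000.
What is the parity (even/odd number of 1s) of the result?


1100 = 12
1000 = 8
Sum = 20 = 10100
1s count = 2

even parity (2 ones in 10100)


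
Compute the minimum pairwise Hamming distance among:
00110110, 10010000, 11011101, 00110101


Comparing all pairs, minimum distance: 2
Can detect 1 errors, correct 0 errors

2


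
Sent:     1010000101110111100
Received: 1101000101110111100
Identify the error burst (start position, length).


XOR: 0111000000000000000

Burst at position 1, length 3


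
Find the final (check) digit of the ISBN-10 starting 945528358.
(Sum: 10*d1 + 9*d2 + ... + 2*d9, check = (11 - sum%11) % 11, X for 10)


Weighted sum: 296
296 mod 11 = 10

Check digit: 1


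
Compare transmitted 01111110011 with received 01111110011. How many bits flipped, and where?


XOR: 00000000000

0 errors (received matches sent)


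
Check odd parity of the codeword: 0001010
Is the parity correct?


Number of 1s: 2

No, parity error (2 ones)


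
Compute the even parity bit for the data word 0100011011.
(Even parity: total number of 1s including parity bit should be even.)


Number of 1s in data: 5
Parity bit: 1

1


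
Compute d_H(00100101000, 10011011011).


XOR: 10111110011
Count of 1s: 8

8


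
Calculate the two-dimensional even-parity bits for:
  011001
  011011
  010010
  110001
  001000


Row parities: 10011
Column parities: 101001

Row P: 10011, Col P: 101001, Corner: 1


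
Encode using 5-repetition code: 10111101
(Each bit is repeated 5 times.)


Each bit -> 5 copies

1111100000111111111111111111110000011111


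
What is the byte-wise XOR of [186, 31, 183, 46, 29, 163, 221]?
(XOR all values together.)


XOR chain: 186 ^ 31 ^ 183 ^ 46 ^ 29 ^ 163 ^ 221 = 95

95


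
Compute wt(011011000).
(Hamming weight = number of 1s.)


Counting 1s in 011011000

4


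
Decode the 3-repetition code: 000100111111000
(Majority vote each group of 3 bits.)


Groups: 000, 100, 111, 111, 000
Majority votes: 00110

00110


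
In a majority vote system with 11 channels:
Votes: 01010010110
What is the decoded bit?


Ones: 5 out of 11
Threshold: 6

0 (5/11 voted 1)


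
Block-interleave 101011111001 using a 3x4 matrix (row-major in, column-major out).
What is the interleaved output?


Matrix:
  1010
  1111
  1001
Read columns: 111010110011

111010110011


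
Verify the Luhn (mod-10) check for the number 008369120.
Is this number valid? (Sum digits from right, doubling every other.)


Luhn sum = 34
34 mod 10 = 4

Invalid (Luhn sum mod 10 = 4)


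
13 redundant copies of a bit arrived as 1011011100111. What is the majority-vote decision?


Ones: 9 out of 13
Threshold: 7

1 (9/13 voted 1)


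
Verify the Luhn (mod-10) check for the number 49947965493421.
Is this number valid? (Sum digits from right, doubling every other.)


Luhn sum = 84
84 mod 10 = 4

Invalid (Luhn sum mod 10 = 4)


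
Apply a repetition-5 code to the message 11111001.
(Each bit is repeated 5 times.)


Each bit -> 5 copies

1111111111111111111111111000000000011111


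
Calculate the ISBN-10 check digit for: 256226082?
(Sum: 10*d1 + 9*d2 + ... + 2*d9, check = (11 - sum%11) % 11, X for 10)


Weighted sum: 197
197 mod 11 = 10

Check digit: 1


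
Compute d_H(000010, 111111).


XOR: 111101
Count of 1s: 5

5


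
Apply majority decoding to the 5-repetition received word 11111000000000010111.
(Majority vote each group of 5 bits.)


Groups: 11111, 00000, 00000, 10111
Majority votes: 1001

1001


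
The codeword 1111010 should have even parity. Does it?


Number of 1s: 5

No, parity error (5 ones)


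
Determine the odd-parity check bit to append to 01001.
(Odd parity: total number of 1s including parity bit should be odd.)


Number of 1s in data: 2
Parity bit: 1

1


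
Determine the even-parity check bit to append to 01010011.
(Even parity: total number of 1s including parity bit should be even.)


Number of 1s in data: 4
Parity bit: 0

0


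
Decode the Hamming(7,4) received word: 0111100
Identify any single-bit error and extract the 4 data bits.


Syndrome = 0: no error detected

Data: 1100 (no errors)


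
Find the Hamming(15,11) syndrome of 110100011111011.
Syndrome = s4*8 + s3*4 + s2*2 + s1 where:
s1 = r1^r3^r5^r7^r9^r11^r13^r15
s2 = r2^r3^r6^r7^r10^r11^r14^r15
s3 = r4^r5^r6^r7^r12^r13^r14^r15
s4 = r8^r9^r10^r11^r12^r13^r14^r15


s1=0, s2=1, s3=0, s4=1

Syndrome = 10 (error at position 10)


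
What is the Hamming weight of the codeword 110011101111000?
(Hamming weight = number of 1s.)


Counting 1s in 110011101111000

9


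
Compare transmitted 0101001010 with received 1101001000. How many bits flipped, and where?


XOR: 1000000010

2 error(s) at position(s): 0, 8


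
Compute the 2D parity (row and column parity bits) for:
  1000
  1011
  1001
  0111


Row parities: 1101
Column parities: 1101

Row P: 1101, Col P: 1101, Corner: 1


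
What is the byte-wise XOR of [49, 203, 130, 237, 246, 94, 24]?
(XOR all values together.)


XOR chain: 49 ^ 203 ^ 130 ^ 237 ^ 246 ^ 94 ^ 24 = 37

37


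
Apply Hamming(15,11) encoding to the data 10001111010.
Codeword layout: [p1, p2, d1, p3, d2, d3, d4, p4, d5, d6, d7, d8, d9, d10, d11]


Parity bits: p1=1, p2=0, p3=0, p4=1

101000011111010


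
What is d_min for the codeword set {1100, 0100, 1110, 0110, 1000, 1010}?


Comparing all pairs, minimum distance: 1
Can detect 0 errors, correct 0 errors

1


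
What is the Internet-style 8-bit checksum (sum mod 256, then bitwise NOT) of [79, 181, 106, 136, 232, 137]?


Sum = 871 mod 256 = 103
Complement = 152

152


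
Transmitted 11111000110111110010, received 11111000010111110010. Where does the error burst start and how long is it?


XOR: 00000000100000000000

Burst at position 8, length 1


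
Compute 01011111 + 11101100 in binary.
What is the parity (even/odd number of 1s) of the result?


01011111 = 95
11101100 = 236
Sum = 331 = 101001011
1s count = 5

odd parity (5 ones in 101001011)


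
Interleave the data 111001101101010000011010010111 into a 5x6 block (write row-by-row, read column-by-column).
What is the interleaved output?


Matrix:
  111001
  101101
  010000
  011010
  010111
Read columns: 110001011111010010010001111001

110001011111010010010001111001


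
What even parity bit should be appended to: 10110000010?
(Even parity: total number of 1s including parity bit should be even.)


Number of 1s in data: 4
Parity bit: 0

0


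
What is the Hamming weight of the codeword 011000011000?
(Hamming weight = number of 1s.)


Counting 1s in 011000011000

4


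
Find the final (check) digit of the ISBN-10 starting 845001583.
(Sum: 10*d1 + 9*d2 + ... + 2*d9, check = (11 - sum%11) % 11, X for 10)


Weighted sum: 211
211 mod 11 = 2

Check digit: 9


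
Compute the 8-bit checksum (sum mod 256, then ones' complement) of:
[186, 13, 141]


Sum = 340 mod 256 = 84
Complement = 171

171


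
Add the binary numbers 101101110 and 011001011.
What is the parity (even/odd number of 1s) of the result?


101101110 = 366
011001011 = 203
Sum = 569 = 1000111001
1s count = 5

odd parity (5 ones in 1000111001)


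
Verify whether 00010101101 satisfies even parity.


Number of 1s: 5

No, parity error (5 ones)


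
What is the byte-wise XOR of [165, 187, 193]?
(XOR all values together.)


XOR chain: 165 ^ 187 ^ 193 = 223

223


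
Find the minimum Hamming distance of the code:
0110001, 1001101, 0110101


Comparing all pairs, minimum distance: 1
Can detect 0 errors, correct 0 errors

1


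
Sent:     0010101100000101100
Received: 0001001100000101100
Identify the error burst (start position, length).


XOR: 0011100000000000000

Burst at position 2, length 3


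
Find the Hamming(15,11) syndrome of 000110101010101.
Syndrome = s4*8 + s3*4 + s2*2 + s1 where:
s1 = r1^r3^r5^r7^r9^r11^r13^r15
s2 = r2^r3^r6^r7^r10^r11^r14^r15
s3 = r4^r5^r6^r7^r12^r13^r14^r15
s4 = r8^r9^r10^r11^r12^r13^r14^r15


s1=0, s2=1, s3=1, s4=0

Syndrome = 6 (error at position 6)


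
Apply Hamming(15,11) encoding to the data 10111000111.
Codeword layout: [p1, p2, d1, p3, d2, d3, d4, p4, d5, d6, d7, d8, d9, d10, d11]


Parity bits: p1=1, p2=1, p3=1, p4=0

111101101000111


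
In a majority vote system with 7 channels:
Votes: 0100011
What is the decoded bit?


Ones: 3 out of 7
Threshold: 4

0 (3/7 voted 1)


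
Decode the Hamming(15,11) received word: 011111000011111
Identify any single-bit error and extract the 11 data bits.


Syndrome = 13: error at position 13

Data: 11100011011 (corrected bit 13)


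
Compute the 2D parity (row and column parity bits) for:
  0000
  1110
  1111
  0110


Row parities: 0100
Column parities: 0111

Row P: 0100, Col P: 0111, Corner: 1


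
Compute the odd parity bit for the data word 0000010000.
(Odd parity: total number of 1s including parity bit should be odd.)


Number of 1s in data: 1
Parity bit: 0

0


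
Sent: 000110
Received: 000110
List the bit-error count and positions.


XOR: 000000

0 errors (received matches sent)


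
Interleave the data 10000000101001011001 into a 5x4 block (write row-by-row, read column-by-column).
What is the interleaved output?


Matrix:
  1000
  0000
  1010
  0101
  1001
Read columns: 10101000100010000011

10101000100010000011


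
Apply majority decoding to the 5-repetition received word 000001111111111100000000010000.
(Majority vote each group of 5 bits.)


Groups: 00000, 11111, 11111, 10000, 00000, 10000
Majority votes: 011000

011000


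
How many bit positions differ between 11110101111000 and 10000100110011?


XOR: 01110001001011
Count of 1s: 7

7


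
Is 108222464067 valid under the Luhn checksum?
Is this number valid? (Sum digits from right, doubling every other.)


Luhn sum = 49
49 mod 10 = 9

Invalid (Luhn sum mod 10 = 9)


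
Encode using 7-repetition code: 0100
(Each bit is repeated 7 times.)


Each bit -> 7 copies

0000000111111100000000000000


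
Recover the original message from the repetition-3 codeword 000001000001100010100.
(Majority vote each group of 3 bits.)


Groups: 000, 001, 000, 001, 100, 010, 100
Majority votes: 0000000

0000000


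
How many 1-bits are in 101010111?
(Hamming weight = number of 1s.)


Counting 1s in 101010111

6


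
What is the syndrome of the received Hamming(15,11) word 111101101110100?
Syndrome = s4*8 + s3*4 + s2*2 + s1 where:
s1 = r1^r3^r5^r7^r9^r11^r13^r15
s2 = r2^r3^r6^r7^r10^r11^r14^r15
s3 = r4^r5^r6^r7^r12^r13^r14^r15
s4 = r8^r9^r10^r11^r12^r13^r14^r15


s1=0, s2=0, s3=0, s4=0

Syndrome = 0 (no error)


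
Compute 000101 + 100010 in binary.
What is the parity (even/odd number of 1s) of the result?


000101 = 5
100010 = 34
Sum = 39 = 100111
1s count = 4

even parity (4 ones in 100111)


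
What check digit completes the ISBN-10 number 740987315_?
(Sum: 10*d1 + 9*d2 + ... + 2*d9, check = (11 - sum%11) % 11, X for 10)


Weighted sum: 277
277 mod 11 = 2

Check digit: 9


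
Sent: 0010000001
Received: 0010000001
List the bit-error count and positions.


XOR: 0000000000

0 errors (received matches sent)


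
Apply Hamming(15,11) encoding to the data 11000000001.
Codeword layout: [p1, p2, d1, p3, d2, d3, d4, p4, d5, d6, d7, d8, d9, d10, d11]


Parity bits: p1=1, p2=0, p3=0, p4=1

101010010000001


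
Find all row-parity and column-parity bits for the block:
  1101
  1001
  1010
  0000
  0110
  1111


Row parities: 100000
Column parities: 0111

Row P: 100000, Col P: 0111, Corner: 1


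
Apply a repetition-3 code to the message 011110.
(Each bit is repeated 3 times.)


Each bit -> 3 copies

000111111111111000


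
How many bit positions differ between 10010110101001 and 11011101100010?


XOR: 01001011001011
Count of 1s: 7

7


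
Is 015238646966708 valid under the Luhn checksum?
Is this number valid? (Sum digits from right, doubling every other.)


Luhn sum = 74
74 mod 10 = 4

Invalid (Luhn sum mod 10 = 4)


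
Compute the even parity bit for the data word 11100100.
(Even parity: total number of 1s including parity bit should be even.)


Number of 1s in data: 4
Parity bit: 0

0


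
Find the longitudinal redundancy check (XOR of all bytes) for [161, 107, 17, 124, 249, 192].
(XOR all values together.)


XOR chain: 161 ^ 107 ^ 17 ^ 124 ^ 249 ^ 192 = 158

158


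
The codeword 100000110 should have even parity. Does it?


Number of 1s: 3

No, parity error (3 ones)


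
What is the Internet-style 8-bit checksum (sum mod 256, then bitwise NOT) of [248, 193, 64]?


Sum = 505 mod 256 = 249
Complement = 6

6


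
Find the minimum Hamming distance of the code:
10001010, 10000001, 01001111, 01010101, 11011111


Comparing all pairs, minimum distance: 2
Can detect 1 errors, correct 0 errors

2


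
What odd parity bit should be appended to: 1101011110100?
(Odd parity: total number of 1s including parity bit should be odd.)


Number of 1s in data: 8
Parity bit: 1

1


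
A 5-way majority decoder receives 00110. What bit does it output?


Ones: 2 out of 5
Threshold: 3

0 (2/5 voted 1)


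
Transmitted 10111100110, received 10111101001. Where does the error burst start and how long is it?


XOR: 00000001111

Burst at position 7, length 4


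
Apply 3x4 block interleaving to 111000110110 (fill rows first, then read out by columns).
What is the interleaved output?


Matrix:
  1110
  0011
  0110
Read columns: 100101111010

100101111010


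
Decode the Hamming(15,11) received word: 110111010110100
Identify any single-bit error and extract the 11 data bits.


Syndrome = 0: no error detected

Data: 01100110100 (no errors)


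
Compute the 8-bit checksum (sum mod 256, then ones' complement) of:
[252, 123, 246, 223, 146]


Sum = 990 mod 256 = 222
Complement = 33

33


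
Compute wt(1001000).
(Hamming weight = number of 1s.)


Counting 1s in 1001000

2


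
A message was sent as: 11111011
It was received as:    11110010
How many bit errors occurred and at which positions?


XOR: 00001001

2 error(s) at position(s): 4, 7


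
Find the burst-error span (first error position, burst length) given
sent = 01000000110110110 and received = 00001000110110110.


XOR: 01001000000000000

Burst at position 1, length 4


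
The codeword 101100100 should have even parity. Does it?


Number of 1s: 4

Yes, parity is correct (4 ones)


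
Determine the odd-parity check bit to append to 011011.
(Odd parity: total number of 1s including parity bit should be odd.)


Number of 1s in data: 4
Parity bit: 1

1


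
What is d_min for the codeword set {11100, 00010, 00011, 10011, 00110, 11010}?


Comparing all pairs, minimum distance: 1
Can detect 0 errors, correct 0 errors

1


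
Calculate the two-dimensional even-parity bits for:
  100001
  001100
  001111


Row parities: 000
Column parities: 100010

Row P: 000, Col P: 100010, Corner: 0


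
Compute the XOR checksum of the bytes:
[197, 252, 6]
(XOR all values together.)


XOR chain: 197 ^ 252 ^ 6 = 63

63


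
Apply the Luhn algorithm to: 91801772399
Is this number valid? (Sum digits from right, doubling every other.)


Luhn sum = 57
57 mod 10 = 7

Invalid (Luhn sum mod 10 = 7)


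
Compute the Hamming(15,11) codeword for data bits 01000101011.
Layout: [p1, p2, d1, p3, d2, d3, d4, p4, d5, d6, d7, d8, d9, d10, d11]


Parity bits: p1=0, p2=1, p3=0, p4=0

010010000101011


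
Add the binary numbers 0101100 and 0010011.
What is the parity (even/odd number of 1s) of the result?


0101100 = 44
0010011 = 19
Sum = 63 = 111111
1s count = 6

even parity (6 ones in 111111)


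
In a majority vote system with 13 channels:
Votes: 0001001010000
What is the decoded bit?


Ones: 3 out of 13
Threshold: 7

0 (3/13 voted 1)


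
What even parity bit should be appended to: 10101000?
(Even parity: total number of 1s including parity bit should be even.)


Number of 1s in data: 3
Parity bit: 1

1
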